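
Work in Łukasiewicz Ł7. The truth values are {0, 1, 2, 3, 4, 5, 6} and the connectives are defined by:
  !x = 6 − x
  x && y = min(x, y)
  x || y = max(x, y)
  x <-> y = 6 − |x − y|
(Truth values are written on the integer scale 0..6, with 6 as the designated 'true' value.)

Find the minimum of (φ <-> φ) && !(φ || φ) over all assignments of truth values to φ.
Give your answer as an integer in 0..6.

0

Take φ = 6:
φ <-> φ = 6 <-> 6 = 6
φ || φ = 6 || 6 = 6
!(φ || φ) = !6 = 0
(φ <-> φ) && !(φ || φ) = 6 && 0 = 0
No assignment yields a value below 0, so this is the minimum.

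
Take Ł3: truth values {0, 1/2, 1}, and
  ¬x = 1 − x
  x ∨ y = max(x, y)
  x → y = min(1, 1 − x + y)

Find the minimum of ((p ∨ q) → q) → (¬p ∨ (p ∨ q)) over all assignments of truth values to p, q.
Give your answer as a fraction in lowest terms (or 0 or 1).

1/2

Take p = 1/2, q = 1/2:
p ∨ q = 1/2 ∨ 1/2 = 1/2
(p ∨ q) → q = 1/2 → 1/2 = 1
¬p = ¬1/2 = 1/2
p ∨ q = 1/2 ∨ 1/2 = 1/2
¬p ∨ (p ∨ q) = 1/2 ∨ 1/2 = 1/2
((p ∨ q) → q) → (¬p ∨ (p ∨ q)) = 1 → 1/2 = 1/2
No assignment yields a value below 1/2, so this is the minimum.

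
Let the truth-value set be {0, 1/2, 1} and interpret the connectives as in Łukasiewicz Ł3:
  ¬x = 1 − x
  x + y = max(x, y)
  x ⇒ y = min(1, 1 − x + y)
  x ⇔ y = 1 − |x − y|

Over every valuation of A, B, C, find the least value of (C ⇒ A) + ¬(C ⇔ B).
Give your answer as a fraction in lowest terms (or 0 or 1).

Take A = 0, B = 1, C = 1:
C ⇒ A = 1 ⇒ 0 = 0
C ⇔ B = 1 ⇔ 1 = 1
¬(C ⇔ B) = ¬1 = 0
(C ⇒ A) + ¬(C ⇔ B) = 0 + 0 = 0
No assignment yields a value below 0, so this is the minimum.

0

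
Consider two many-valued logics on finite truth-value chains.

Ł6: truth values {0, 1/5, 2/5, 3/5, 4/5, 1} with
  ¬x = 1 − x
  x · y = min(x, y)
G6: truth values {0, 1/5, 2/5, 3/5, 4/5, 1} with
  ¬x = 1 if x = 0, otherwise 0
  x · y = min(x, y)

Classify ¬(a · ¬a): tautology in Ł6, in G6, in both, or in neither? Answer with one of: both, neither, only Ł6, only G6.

In Ł6: at a = 1/5 the value is 4/5 — not a tautology.
In G6: every assignment gives 1 — tautology.

only G6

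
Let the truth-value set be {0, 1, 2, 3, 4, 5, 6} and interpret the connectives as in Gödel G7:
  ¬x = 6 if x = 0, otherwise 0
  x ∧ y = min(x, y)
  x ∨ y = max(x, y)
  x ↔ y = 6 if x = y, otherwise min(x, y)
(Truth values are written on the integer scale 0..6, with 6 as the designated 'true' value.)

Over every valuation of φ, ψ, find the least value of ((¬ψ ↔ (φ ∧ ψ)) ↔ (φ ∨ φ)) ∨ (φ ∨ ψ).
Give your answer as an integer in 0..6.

1

Take φ = 0, ψ = 1:
¬ψ = ¬1 = 0
φ ∧ ψ = 0 ∧ 1 = 0
¬ψ ↔ (φ ∧ ψ) = 0 ↔ 0 = 6
φ ∨ φ = 0 ∨ 0 = 0
(¬ψ ↔ (φ ∧ ψ)) ↔ (φ ∨ φ) = 6 ↔ 0 = 0
φ ∨ ψ = 0 ∨ 1 = 1
((¬ψ ↔ (φ ∧ ψ)) ↔ (φ ∨ φ)) ∨ (φ ∨ ψ) = 0 ∨ 1 = 1
No assignment yields a value below 1, so this is the minimum.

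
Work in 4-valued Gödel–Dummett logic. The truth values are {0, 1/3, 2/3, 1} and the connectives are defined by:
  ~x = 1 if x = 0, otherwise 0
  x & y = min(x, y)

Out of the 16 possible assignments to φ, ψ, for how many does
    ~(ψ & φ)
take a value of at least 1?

7

φ = 0, ψ = 0 ↦ 1  ≥
φ = 0, ψ = 1/3 ↦ 1  ≥
φ = 0, ψ = 2/3 ↦ 1  ≥
φ = 0, ψ = 1 ↦ 1  ≥
φ = 1/3, ψ = 0 ↦ 1  ≥
φ = 1/3, ψ = 1/3 ↦ 0  <
φ = 1/3, ψ = 2/3 ↦ 0  <
φ = 1/3, ψ = 1 ↦ 0  <
φ = 2/3, ψ = 0 ↦ 1  ≥
φ = 2/3, ψ = 1/3 ↦ 0  <
φ = 2/3, ψ = 2/3 ↦ 0  <
φ = 2/3, ψ = 1 ↦ 0  <
φ = 1, ψ = 0 ↦ 1  ≥
φ = 1, ψ = 1/3 ↦ 0  <
φ = 1, ψ = 2/3 ↦ 0  <
φ = 1, ψ = 1 ↦ 0  <
So 7 of the 16 assignments meet the threshold.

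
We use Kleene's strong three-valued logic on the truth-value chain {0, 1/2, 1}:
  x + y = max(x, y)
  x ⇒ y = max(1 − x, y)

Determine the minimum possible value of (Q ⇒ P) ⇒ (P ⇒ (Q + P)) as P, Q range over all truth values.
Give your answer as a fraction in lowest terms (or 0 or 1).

1/2

Take P = 1/2, Q = 0:
Q ⇒ P = 0 ⇒ 1/2 = 1
Q + P = 0 + 1/2 = 1/2
P ⇒ (Q + P) = 1/2 ⇒ 1/2 = 1/2
(Q ⇒ P) ⇒ (P ⇒ (Q + P)) = 1 ⇒ 1/2 = 1/2
No assignment yields a value below 1/2, so this is the minimum.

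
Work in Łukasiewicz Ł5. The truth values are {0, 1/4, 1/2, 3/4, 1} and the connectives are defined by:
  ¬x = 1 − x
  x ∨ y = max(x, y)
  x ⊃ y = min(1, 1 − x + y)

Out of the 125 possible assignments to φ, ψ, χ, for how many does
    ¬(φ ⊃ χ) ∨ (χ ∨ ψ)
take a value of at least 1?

value 1: 49 assignments (counts)
value 3/4: 40 assignments
value 1/2: 26 assignments
value 1/4: 9 assignments
value 0: 1 assignment
So 49 of the 125 assignments meet the threshold.

49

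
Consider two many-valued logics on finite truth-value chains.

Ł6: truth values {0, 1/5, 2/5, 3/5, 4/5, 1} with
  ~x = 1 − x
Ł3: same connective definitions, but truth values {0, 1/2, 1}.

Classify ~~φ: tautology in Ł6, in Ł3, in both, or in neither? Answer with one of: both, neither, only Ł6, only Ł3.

neither

In Ł6: at φ = 0 the value is 0 — not a tautology.
In Ł3: at φ = 0 the value is 0 — not a tautology.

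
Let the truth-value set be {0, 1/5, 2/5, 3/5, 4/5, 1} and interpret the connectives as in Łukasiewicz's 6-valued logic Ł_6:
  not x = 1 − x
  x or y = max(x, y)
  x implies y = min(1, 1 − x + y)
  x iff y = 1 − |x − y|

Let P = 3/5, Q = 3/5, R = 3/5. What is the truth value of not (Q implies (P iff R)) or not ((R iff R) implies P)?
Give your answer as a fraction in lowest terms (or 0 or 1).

2/5

P iff R = 3/5 iff 3/5 = 1
Q implies (P iff R) = 3/5 implies 1 = 1
not (Q implies (P iff R)) = not 1 = 0
R iff R = 3/5 iff 3/5 = 1
(R iff R) implies P = 1 implies 3/5 = 3/5
not ((R iff R) implies P) = not 3/5 = 2/5
not (Q implies (P iff R)) or not ((R iff R) implies P) = 0 or 2/5 = 2/5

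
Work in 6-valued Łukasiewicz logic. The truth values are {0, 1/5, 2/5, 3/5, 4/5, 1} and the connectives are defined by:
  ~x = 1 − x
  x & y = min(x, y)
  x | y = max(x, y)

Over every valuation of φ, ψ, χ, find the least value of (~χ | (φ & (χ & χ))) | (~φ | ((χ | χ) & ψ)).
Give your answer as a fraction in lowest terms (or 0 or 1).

Take φ = 2/5, ψ = 0, χ = 2/5:
~χ = ~2/5 = 3/5
χ & χ = 2/5 & 2/5 = 2/5
φ & (χ & χ) = 2/5 & 2/5 = 2/5
~χ | (φ & (χ & χ)) = 3/5 | 2/5 = 3/5
~φ = ~2/5 = 3/5
χ | χ = 2/5 | 2/5 = 2/5
(χ | χ) & ψ = 2/5 & 0 = 0
~φ | ((χ | χ) & ψ) = 3/5 | 0 = 3/5
(~χ | (φ & (χ & χ))) | (~φ | ((χ | χ) & ψ)) = 3/5 | 3/5 = 3/5
No assignment yields a value below 3/5, so this is the minimum.

3/5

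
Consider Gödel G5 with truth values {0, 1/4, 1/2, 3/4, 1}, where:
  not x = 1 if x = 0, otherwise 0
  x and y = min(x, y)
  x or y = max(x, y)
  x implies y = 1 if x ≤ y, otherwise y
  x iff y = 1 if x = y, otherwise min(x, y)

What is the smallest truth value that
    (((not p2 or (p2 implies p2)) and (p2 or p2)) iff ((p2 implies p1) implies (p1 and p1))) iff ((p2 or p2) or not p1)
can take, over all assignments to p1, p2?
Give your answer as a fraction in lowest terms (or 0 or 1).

1/4

Take p1 = 0, p2 = 1/4:
not p2 = not 1/4 = 0
p2 implies p2 = 1/4 implies 1/4 = 1
not p2 or (p2 implies p2) = 0 or 1 = 1
p2 or p2 = 1/4 or 1/4 = 1/4
(not p2 or (p2 implies p2)) and (p2 or p2) = 1 and 1/4 = 1/4
p2 implies p1 = 1/4 implies 0 = 0
p1 and p1 = 0 and 0 = 0
(p2 implies p1) implies (p1 and p1) = 0 implies 0 = 1
((not p2 or (p2 implies p2)) and (p2 or p2)) iff ((p2 implies p1) implies (p1 and p1)) = 1/4 iff 1 = 1/4
p2 or p2 = 1/4 or 1/4 = 1/4
not p1 = not 0 = 1
(p2 or p2) or not p1 = 1/4 or 1 = 1
(((not p2 or (p2 implies p2)) and (p2 or p2)) iff ((p2 implies p1) implies (p1 and p1))) iff ((p2 or p2) or not p1) = 1/4 iff 1 = 1/4
No assignment yields a value below 1/4, so this is the minimum.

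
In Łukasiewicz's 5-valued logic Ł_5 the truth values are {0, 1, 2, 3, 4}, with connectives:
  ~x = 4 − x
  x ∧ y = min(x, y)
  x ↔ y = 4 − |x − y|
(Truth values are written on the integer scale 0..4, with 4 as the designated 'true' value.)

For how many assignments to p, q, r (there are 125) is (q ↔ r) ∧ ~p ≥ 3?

value 4: 5 assignments (counts)
value 3: 21 assignments (counts)
value 2: 31 assignments
value 1: 35 assignments
value 0: 33 assignments
So 26 of the 125 assignments meet the threshold.

26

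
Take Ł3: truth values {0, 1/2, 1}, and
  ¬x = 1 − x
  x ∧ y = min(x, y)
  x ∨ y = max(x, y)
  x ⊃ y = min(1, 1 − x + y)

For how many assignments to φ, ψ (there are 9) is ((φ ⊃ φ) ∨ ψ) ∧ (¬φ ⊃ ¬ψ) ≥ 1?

φ = 0, ψ = 0 ↦ 1  ≥
φ = 0, ψ = 1/2 ↦ 1/2  <
φ = 0, ψ = 1 ↦ 0  <
φ = 1/2, ψ = 0 ↦ 1  ≥
φ = 1/2, ψ = 1/2 ↦ 1  ≥
φ = 1/2, ψ = 1 ↦ 1/2  <
φ = 1, ψ = 0 ↦ 1  ≥
φ = 1, ψ = 1/2 ↦ 1  ≥
φ = 1, ψ = 1 ↦ 1  ≥
So 6 of the 9 assignments meet the threshold.

6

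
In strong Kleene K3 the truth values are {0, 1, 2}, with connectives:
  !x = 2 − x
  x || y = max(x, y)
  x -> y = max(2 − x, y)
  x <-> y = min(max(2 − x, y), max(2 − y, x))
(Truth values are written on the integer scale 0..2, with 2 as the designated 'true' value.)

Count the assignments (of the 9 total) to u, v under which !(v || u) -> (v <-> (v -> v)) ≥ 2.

5

u = 0, v = 0 ↦ 0  <
u = 0, v = 1 ↦ 1  <
u = 0, v = 2 ↦ 2  ≥
u = 1, v = 0 ↦ 1  <
u = 1, v = 1 ↦ 1  <
u = 1, v = 2 ↦ 2  ≥
u = 2, v = 0 ↦ 2  ≥
u = 2, v = 1 ↦ 2  ≥
u = 2, v = 2 ↦ 2  ≥
So 5 of the 9 assignments meet the threshold.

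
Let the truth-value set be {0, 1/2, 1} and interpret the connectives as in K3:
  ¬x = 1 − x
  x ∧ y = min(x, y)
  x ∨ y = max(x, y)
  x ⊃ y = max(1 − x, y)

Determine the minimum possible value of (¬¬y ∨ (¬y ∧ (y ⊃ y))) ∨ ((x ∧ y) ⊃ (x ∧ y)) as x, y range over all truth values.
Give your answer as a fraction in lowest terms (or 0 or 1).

1/2

Take x = 1/2, y = 1/2:
¬y = ¬1/2 = 1/2
¬¬y = ¬1/2 = 1/2
¬y = ¬1/2 = 1/2
y ⊃ y = 1/2 ⊃ 1/2 = 1/2
¬y ∧ (y ⊃ y) = 1/2 ∧ 1/2 = 1/2
¬¬y ∨ (¬y ∧ (y ⊃ y)) = 1/2 ∨ 1/2 = 1/2
x ∧ y = 1/2 ∧ 1/2 = 1/2
x ∧ y = 1/2 ∧ 1/2 = 1/2
(x ∧ y) ⊃ (x ∧ y) = 1/2 ⊃ 1/2 = 1/2
(¬¬y ∨ (¬y ∧ (y ⊃ y))) ∨ ((x ∧ y) ⊃ (x ∧ y)) = 1/2 ∨ 1/2 = 1/2
No assignment yields a value below 1/2, so this is the minimum.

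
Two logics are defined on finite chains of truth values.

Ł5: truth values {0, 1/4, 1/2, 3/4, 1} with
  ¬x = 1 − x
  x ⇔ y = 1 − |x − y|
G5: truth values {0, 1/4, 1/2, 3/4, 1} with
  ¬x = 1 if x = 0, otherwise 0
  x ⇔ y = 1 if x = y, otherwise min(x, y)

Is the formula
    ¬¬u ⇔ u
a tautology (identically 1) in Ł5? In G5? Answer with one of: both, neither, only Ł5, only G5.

In Ł5: every assignment gives 1 — tautology.
In G5: at u = 1/4 the value is 1/4 — not a tautology.

only Ł5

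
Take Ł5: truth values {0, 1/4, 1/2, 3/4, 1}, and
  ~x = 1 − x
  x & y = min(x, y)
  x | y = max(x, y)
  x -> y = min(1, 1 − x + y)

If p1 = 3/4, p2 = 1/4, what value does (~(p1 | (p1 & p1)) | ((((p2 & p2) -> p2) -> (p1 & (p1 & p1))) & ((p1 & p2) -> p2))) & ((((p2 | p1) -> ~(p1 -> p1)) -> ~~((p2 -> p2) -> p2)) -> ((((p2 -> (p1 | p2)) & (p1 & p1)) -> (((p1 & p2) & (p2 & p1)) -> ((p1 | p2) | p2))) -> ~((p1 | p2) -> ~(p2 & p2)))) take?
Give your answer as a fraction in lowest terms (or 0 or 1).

0

p1 & p1 = 3/4 & 3/4 = 3/4
p1 | (p1 & p1) = 3/4 | 3/4 = 3/4
~(p1 | (p1 & p1)) = ~3/4 = 1/4
p2 & p2 = 1/4 & 1/4 = 1/4
(p2 & p2) -> p2 = 1/4 -> 1/4 = 1
p1 & p1 = 3/4 & 3/4 = 3/4
p1 & (p1 & p1) = 3/4 & 3/4 = 3/4
((p2 & p2) -> p2) -> (p1 & (p1 & p1)) = 1 -> 3/4 = 3/4
p1 & p2 = 3/4 & 1/4 = 1/4
(p1 & p2) -> p2 = 1/4 -> 1/4 = 1
(((p2 & p2) -> p2) -> (p1 & (p1 & p1))) & ((p1 & p2) -> p2) = 3/4 & 1 = 3/4
~(p1 | (p1 & p1)) | ((((p2 & p2) -> p2) -> (p1 & (p1 & p1))) & ((p1 & p2) -> p2)) = 1/4 | 3/4 = 3/4
p2 | p1 = 1/4 | 3/4 = 3/4
p1 -> p1 = 3/4 -> 3/4 = 1
~(p1 -> p1) = ~1 = 0
(p2 | p1) -> ~(p1 -> p1) = 3/4 -> 0 = 1/4
p2 -> p2 = 1/4 -> 1/4 = 1
(p2 -> p2) -> p2 = 1 -> 1/4 = 1/4
~((p2 -> p2) -> p2) = ~1/4 = 3/4
~~((p2 -> p2) -> p2) = ~3/4 = 1/4
((p2 | p1) -> ~(p1 -> p1)) -> ~~((p2 -> p2) -> p2) = 1/4 -> 1/4 = 1
p1 | p2 = 3/4 | 1/4 = 3/4
p2 -> (p1 | p2) = 1/4 -> 3/4 = 1
p1 & p1 = 3/4 & 3/4 = 3/4
(p2 -> (p1 | p2)) & (p1 & p1) = 1 & 3/4 = 3/4
p1 & p2 = 3/4 & 1/4 = 1/4
p2 & p1 = 1/4 & 3/4 = 1/4
(p1 & p2) & (p2 & p1) = 1/4 & 1/4 = 1/4
p1 | p2 = 3/4 | 1/4 = 3/4
(p1 | p2) | p2 = 3/4 | 1/4 = 3/4
((p1 & p2) & (p2 & p1)) -> ((p1 | p2) | p2) = 1/4 -> 3/4 = 1
((p2 -> (p1 | p2)) & (p1 & p1)) -> (((p1 & p2) & (p2 & p1)) -> ((p1 | p2) | p2)) = 3/4 -> 1 = 1
p1 | p2 = 3/4 | 1/4 = 3/4
p2 & p2 = 1/4 & 1/4 = 1/4
~(p2 & p2) = ~1/4 = 3/4
(p1 | p2) -> ~(p2 & p2) = 3/4 -> 3/4 = 1
~((p1 | p2) -> ~(p2 & p2)) = ~1 = 0
(((p2 -> (p1 | p2)) & (p1 & p1)) -> (((p1 & p2) & (p2 & p1)) -> ((p1 | p2) | p2))) -> ~((p1 | p2) -> ~(p2 & p2)) = 1 -> 0 = 0
(((p2 | p1) -> ~(p1 -> p1)) -> ~~((p2 -> p2) -> p2)) -> ((((p2 -> (p1 | p2)) & (p1 & p1)) -> (((p1 & p2) & (p2 & p1)) -> ((p1 | p2) | p2))) -> ~((p1 | p2) -> ~(p2 & p2))) = 1 -> 0 = 0
(~(p1 | (p1 & p1)) | ((((p2 & p2) -> p2) -> (p1 & (p1 & p1))) & ((p1 & p2) -> p2))) & ((((p2 | p1) -> ~(p1 -> p1)) -> ~~((p2 -> p2) -> p2)) -> ((((p2 -> (p1 | p2)) & (p1 & p1)) -> (((p1 & p2) & (p2 & p1)) -> ((p1 | p2) | p2))) -> ~((p1 | p2) -> ~(p2 & p2)))) = 3/4 & 0 = 0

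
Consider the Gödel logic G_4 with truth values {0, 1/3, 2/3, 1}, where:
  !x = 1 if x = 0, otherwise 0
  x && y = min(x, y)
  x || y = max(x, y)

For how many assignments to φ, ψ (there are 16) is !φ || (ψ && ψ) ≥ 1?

7

φ = 0, ψ = 0 ↦ 1  ≥
φ = 0, ψ = 1/3 ↦ 1  ≥
φ = 0, ψ = 2/3 ↦ 1  ≥
φ = 0, ψ = 1 ↦ 1  ≥
φ = 1/3, ψ = 0 ↦ 0  <
φ = 1/3, ψ = 1/3 ↦ 1/3  <
φ = 1/3, ψ = 2/3 ↦ 2/3  <
φ = 1/3, ψ = 1 ↦ 1  ≥
φ = 2/3, ψ = 0 ↦ 0  <
φ = 2/3, ψ = 1/3 ↦ 1/3  <
φ = 2/3, ψ = 2/3 ↦ 2/3  <
φ = 2/3, ψ = 1 ↦ 1  ≥
φ = 1, ψ = 0 ↦ 0  <
φ = 1, ψ = 1/3 ↦ 1/3  <
φ = 1, ψ = 2/3 ↦ 2/3  <
φ = 1, ψ = 1 ↦ 1  ≥
So 7 of the 16 assignments meet the threshold.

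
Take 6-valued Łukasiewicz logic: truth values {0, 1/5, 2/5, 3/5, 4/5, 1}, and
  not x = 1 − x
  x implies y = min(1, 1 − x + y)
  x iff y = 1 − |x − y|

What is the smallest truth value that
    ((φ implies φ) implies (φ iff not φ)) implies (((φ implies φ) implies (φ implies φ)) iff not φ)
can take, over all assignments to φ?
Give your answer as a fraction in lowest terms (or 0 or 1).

3/5

Take φ = 3/5:
φ implies φ = 3/5 implies 3/5 = 1
not φ = not 3/5 = 2/5
φ iff not φ = 3/5 iff 2/5 = 4/5
(φ implies φ) implies (φ iff not φ) = 1 implies 4/5 = 4/5
φ implies φ = 3/5 implies 3/5 = 1
φ implies φ = 3/5 implies 3/5 = 1
(φ implies φ) implies (φ implies φ) = 1 implies 1 = 1
not φ = not 3/5 = 2/5
((φ implies φ) implies (φ implies φ)) iff not φ = 1 iff 2/5 = 2/5
((φ implies φ) implies (φ iff not φ)) implies (((φ implies φ) implies (φ implies φ)) iff not φ) = 4/5 implies 2/5 = 3/5
No assignment yields a value below 3/5, so this is the minimum.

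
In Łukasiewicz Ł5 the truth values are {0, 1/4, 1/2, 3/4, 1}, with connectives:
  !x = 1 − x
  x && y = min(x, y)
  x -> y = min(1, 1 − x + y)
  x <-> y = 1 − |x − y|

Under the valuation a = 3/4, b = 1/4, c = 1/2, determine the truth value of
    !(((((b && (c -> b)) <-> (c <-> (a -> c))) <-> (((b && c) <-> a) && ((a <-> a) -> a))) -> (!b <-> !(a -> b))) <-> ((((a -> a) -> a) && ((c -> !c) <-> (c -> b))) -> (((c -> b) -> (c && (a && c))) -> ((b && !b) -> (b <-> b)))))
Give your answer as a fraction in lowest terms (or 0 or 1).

c -> b = 1/2 -> 1/4 = 3/4
b && (c -> b) = 1/4 && 3/4 = 1/4
a -> c = 3/4 -> 1/2 = 3/4
c <-> (a -> c) = 1/2 <-> 3/4 = 3/4
(b && (c -> b)) <-> (c <-> (a -> c)) = 1/4 <-> 3/4 = 1/2
b && c = 1/4 && 1/2 = 1/4
(b && c) <-> a = 1/4 <-> 3/4 = 1/2
a <-> a = 3/4 <-> 3/4 = 1
(a <-> a) -> a = 1 -> 3/4 = 3/4
((b && c) <-> a) && ((a <-> a) -> a) = 1/2 && 3/4 = 1/2
((b && (c -> b)) <-> (c <-> (a -> c))) <-> (((b && c) <-> a) && ((a <-> a) -> a)) = 1/2 <-> 1/2 = 1
!b = !1/4 = 3/4
a -> b = 3/4 -> 1/4 = 1/2
!(a -> b) = !1/2 = 1/2
!b <-> !(a -> b) = 3/4 <-> 1/2 = 3/4
(((b && (c -> b)) <-> (c <-> (a -> c))) <-> (((b && c) <-> a) && ((a <-> a) -> a))) -> (!b <-> !(a -> b)) = 1 -> 3/4 = 3/4
a -> a = 3/4 -> 3/4 = 1
(a -> a) -> a = 1 -> 3/4 = 3/4
!c = !1/2 = 1/2
c -> !c = 1/2 -> 1/2 = 1
c -> b = 1/2 -> 1/4 = 3/4
(c -> !c) <-> (c -> b) = 1 <-> 3/4 = 3/4
((a -> a) -> a) && ((c -> !c) <-> (c -> b)) = 3/4 && 3/4 = 3/4
c -> b = 1/2 -> 1/4 = 3/4
a && c = 3/4 && 1/2 = 1/2
c && (a && c) = 1/2 && 1/2 = 1/2
(c -> b) -> (c && (a && c)) = 3/4 -> 1/2 = 3/4
!b = !1/4 = 3/4
b && !b = 1/4 && 3/4 = 1/4
b <-> b = 1/4 <-> 1/4 = 1
(b && !b) -> (b <-> b) = 1/4 -> 1 = 1
((c -> b) -> (c && (a && c))) -> ((b && !b) -> (b <-> b)) = 3/4 -> 1 = 1
(((a -> a) -> a) && ((c -> !c) <-> (c -> b))) -> (((c -> b) -> (c && (a && c))) -> ((b && !b) -> (b <-> b))) = 3/4 -> 1 = 1
((((b && (c -> b)) <-> (c <-> (a -> c))) <-> (((b && c) <-> a) && ((a <-> a) -> a))) -> (!b <-> !(a -> b))) <-> ((((a -> a) -> a) && ((c -> !c) <-> (c -> b))) -> (((c -> b) -> (c && (a && c))) -> ((b && !b) -> (b <-> b)))) = 3/4 <-> 1 = 3/4
!(((((b && (c -> b)) <-> (c <-> (a -> c))) <-> (((b && c) <-> a) && ((a <-> a) -> a))) -> (!b <-> !(a -> b))) <-> ((((a -> a) -> a) && ((c -> !c) <-> (c -> b))) -> (((c -> b) -> (c && (a && c))) -> ((b && !b) -> (b <-> b))))) = !3/4 = 1/4

1/4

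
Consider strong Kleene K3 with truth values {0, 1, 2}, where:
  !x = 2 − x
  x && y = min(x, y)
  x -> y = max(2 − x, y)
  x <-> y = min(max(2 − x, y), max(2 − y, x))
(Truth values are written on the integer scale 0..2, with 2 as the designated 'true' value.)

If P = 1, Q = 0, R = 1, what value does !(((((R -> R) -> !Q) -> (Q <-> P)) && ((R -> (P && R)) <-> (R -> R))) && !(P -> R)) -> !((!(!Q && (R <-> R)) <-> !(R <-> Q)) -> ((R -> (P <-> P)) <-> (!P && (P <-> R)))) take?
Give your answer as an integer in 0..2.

R -> R = 1 -> 1 = 1
!Q = !0 = 2
(R -> R) -> !Q = 1 -> 2 = 2
Q <-> P = 0 <-> 1 = 1
((R -> R) -> !Q) -> (Q <-> P) = 2 -> 1 = 1
P && R = 1 && 1 = 1
R -> (P && R) = 1 -> 1 = 1
R -> R = 1 -> 1 = 1
(R -> (P && R)) <-> (R -> R) = 1 <-> 1 = 1
(((R -> R) -> !Q) -> (Q <-> P)) && ((R -> (P && R)) <-> (R -> R)) = 1 && 1 = 1
P -> R = 1 -> 1 = 1
!(P -> R) = !1 = 1
((((R -> R) -> !Q) -> (Q <-> P)) && ((R -> (P && R)) <-> (R -> R))) && !(P -> R) = 1 && 1 = 1
!(((((R -> R) -> !Q) -> (Q <-> P)) && ((R -> (P && R)) <-> (R -> R))) && !(P -> R)) = !1 = 1
!Q = !0 = 2
R <-> R = 1 <-> 1 = 1
!Q && (R <-> R) = 2 && 1 = 1
!(!Q && (R <-> R)) = !1 = 1
R <-> Q = 1 <-> 0 = 1
!(R <-> Q) = !1 = 1
!(!Q && (R <-> R)) <-> !(R <-> Q) = 1 <-> 1 = 1
P <-> P = 1 <-> 1 = 1
R -> (P <-> P) = 1 -> 1 = 1
!P = !1 = 1
P <-> R = 1 <-> 1 = 1
!P && (P <-> R) = 1 && 1 = 1
(R -> (P <-> P)) <-> (!P && (P <-> R)) = 1 <-> 1 = 1
(!(!Q && (R <-> R)) <-> !(R <-> Q)) -> ((R -> (P <-> P)) <-> (!P && (P <-> R))) = 1 -> 1 = 1
!((!(!Q && (R <-> R)) <-> !(R <-> Q)) -> ((R -> (P <-> P)) <-> (!P && (P <-> R)))) = !1 = 1
!(((((R -> R) -> !Q) -> (Q <-> P)) && ((R -> (P && R)) <-> (R -> R))) && !(P -> R)) -> !((!(!Q && (R <-> R)) <-> !(R <-> Q)) -> ((R -> (P <-> P)) <-> (!P && (P <-> R)))) = 1 -> 1 = 1

1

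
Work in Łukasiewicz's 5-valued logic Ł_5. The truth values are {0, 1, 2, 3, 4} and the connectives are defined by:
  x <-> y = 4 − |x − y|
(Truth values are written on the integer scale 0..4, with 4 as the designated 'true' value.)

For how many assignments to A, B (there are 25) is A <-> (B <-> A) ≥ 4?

7

value 4: 7 assignments (counts)
value 3: 7 assignments
value 2: 6 assignments
value 1: 3 assignments
value 0: 2 assignments
So 7 of the 25 assignments meet the threshold.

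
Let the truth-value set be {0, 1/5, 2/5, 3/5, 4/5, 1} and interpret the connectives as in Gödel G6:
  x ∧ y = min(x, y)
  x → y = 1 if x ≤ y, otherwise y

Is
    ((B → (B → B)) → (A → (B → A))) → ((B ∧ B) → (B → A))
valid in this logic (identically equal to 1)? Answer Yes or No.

Counterexample: take A = 0, B = 1/5.
B → B = 1/5 → 1/5 = 1
B → (B → B) = 1/5 → 1 = 1
B → A = 1/5 → 0 = 0
A → (B → A) = 0 → 0 = 1
(B → (B → B)) → (A → (B → A)) = 1 → 1 = 1
B ∧ B = 1/5 ∧ 1/5 = 1/5
B → A = 1/5 → 0 = 0
(B ∧ B) → (B → A) = 1/5 → 0 = 0
((B → (B → B)) → (A → (B → A))) → ((B ∧ B) → (B → A)) = 1 → 0 = 0
This gives 0 ≠ 1.

No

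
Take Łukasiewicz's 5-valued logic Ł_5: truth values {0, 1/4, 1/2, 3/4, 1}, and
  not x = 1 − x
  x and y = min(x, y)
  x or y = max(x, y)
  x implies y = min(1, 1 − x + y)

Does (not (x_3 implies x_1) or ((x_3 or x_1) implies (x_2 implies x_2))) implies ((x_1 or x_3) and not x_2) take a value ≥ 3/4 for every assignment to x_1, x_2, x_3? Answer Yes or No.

No

Counterexample: take x_1 = 0, x_2 = 0, x_3 = 0.
x_3 implies x_1 = 0 implies 0 = 1
not (x_3 implies x_1) = not 1 = 0
x_3 or x_1 = 0 or 0 = 0
x_2 implies x_2 = 0 implies 0 = 1
(x_3 or x_1) implies (x_2 implies x_2) = 0 implies 1 = 1
not (x_3 implies x_1) or ((x_3 or x_1) implies (x_2 implies x_2)) = 0 or 1 = 1
x_1 or x_3 = 0 or 0 = 0
not x_2 = not 0 = 1
(x_1 or x_3) and not x_2 = 0 and 1 = 0
(not (x_3 implies x_1) or ((x_3 or x_1) implies (x_2 implies x_2))) implies ((x_1 or x_3) and not x_2) = 1 implies 0 = 0
This gives 0, which is below 3/4.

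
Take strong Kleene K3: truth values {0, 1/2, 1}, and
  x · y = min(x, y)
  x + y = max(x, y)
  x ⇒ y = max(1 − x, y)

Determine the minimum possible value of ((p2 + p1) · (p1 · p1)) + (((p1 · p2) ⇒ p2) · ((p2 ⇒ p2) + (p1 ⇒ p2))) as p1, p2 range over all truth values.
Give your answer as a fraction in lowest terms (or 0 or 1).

Take p1 = 1/2, p2 = 1/2:
p2 + p1 = 1/2 + 1/2 = 1/2
p1 · p1 = 1/2 · 1/2 = 1/2
(p2 + p1) · (p1 · p1) = 1/2 · 1/2 = 1/2
p1 · p2 = 1/2 · 1/2 = 1/2
(p1 · p2) ⇒ p2 = 1/2 ⇒ 1/2 = 1/2
p2 ⇒ p2 = 1/2 ⇒ 1/2 = 1/2
p1 ⇒ p2 = 1/2 ⇒ 1/2 = 1/2
(p2 ⇒ p2) + (p1 ⇒ p2) = 1/2 + 1/2 = 1/2
((p1 · p2) ⇒ p2) · ((p2 ⇒ p2) + (p1 ⇒ p2)) = 1/2 · 1/2 = 1/2
((p2 + p1) · (p1 · p1)) + (((p1 · p2) ⇒ p2) · ((p2 ⇒ p2) + (p1 ⇒ p2))) = 1/2 + 1/2 = 1/2
No assignment yields a value below 1/2, so this is the minimum.

1/2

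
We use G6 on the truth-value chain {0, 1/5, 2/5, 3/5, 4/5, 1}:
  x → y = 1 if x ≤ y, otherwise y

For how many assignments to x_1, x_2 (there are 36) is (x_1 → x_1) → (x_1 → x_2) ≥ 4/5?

22

value 1: 21 assignments (counts)
value 4/5: 1 assignment (counts)
value 3/5: 2 assignments
value 2/5: 3 assignments
value 1/5: 4 assignments
value 0: 5 assignments
So 22 of the 36 assignments meet the threshold.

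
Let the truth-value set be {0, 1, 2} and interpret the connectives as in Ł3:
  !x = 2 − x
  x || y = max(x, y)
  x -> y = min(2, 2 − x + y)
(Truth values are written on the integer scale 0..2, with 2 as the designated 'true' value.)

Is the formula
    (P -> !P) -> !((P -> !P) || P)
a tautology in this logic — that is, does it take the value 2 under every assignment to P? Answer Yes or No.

No

Counterexample: take P = 0.
!P = !0 = 2
P -> !P = 0 -> 2 = 2
(P -> !P) || P = 2 || 0 = 2
!((P -> !P) || P) = !2 = 0
(P -> !P) -> !((P -> !P) || P) = 2 -> 0 = 0
This gives 0 ≠ 2.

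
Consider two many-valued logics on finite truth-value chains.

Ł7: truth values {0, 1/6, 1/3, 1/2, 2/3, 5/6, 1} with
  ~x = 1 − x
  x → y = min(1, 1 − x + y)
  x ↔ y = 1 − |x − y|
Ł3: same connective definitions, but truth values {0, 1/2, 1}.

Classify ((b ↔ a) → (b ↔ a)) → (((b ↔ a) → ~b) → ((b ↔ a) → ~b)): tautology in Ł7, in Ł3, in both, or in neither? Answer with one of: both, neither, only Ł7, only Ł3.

In Ł7: every assignment gives 1 — tautology.
In Ł3: every assignment gives 1 — tautology.

both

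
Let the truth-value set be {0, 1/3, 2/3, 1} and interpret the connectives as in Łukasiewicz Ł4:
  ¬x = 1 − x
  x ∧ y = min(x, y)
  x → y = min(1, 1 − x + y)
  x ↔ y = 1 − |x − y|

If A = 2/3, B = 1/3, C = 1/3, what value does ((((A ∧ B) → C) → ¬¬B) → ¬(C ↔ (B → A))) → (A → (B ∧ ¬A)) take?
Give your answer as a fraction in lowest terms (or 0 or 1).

2/3

A ∧ B = 2/3 ∧ 1/3 = 1/3
(A ∧ B) → C = 1/3 → 1/3 = 1
¬B = ¬1/3 = 2/3
¬¬B = ¬2/3 = 1/3
((A ∧ B) → C) → ¬¬B = 1 → 1/3 = 1/3
B → A = 1/3 → 2/3 = 1
C ↔ (B → A) = 1/3 ↔ 1 = 1/3
¬(C ↔ (B → A)) = ¬1/3 = 2/3
(((A ∧ B) → C) → ¬¬B) → ¬(C ↔ (B → A)) = 1/3 → 2/3 = 1
¬A = ¬2/3 = 1/3
B ∧ ¬A = 1/3 ∧ 1/3 = 1/3
A → (B ∧ ¬A) = 2/3 → 1/3 = 2/3
((((A ∧ B) → C) → ¬¬B) → ¬(C ↔ (B → A))) → (A → (B ∧ ¬A)) = 1 → 2/3 = 2/3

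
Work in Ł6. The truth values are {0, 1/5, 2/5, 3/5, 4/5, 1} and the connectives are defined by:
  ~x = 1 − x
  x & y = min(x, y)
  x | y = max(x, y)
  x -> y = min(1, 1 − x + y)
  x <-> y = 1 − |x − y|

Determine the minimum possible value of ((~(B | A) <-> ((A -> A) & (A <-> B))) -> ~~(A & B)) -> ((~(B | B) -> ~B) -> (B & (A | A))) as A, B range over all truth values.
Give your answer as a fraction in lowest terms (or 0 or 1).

3/5

Take A = 2/5, B = 2/5:
B | A = 2/5 | 2/5 = 2/5
~(B | A) = ~2/5 = 3/5
A -> A = 2/5 -> 2/5 = 1
A <-> B = 2/5 <-> 2/5 = 1
(A -> A) & (A <-> B) = 1 & 1 = 1
~(B | A) <-> ((A -> A) & (A <-> B)) = 3/5 <-> 1 = 3/5
A & B = 2/5 & 2/5 = 2/5
~(A & B) = ~2/5 = 3/5
~~(A & B) = ~3/5 = 2/5
(~(B | A) <-> ((A -> A) & (A <-> B))) -> ~~(A & B) = 3/5 -> 2/5 = 4/5
B | B = 2/5 | 2/5 = 2/5
~(B | B) = ~2/5 = 3/5
~B = ~2/5 = 3/5
~(B | B) -> ~B = 3/5 -> 3/5 = 1
A | A = 2/5 | 2/5 = 2/5
B & (A | A) = 2/5 & 2/5 = 2/5
(~(B | B) -> ~B) -> (B & (A | A)) = 1 -> 2/5 = 2/5
((~(B | A) <-> ((A -> A) & (A <-> B))) -> ~~(A & B)) -> ((~(B | B) -> ~B) -> (B & (A | A))) = 4/5 -> 2/5 = 3/5
No assignment yields a value below 3/5, so this is the minimum.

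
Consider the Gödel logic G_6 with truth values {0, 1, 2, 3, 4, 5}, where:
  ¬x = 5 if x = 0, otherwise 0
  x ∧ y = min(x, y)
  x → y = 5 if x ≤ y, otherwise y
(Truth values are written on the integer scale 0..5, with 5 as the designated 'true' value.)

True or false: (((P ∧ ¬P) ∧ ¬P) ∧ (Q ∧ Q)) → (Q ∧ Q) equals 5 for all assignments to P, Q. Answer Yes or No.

Yes

At P = 3, Q = 2, for instance:
¬P = ¬3 = 0
P ∧ ¬P = 3 ∧ 0 = 0
¬P = ¬3 = 0
(P ∧ ¬P) ∧ ¬P = 0 ∧ 0 = 0
Q ∧ Q = 2 ∧ 2 = 2
((P ∧ ¬P) ∧ ¬P) ∧ (Q ∧ Q) = 0 ∧ 2 = 0
(((P ∧ ¬P) ∧ ¬P) ∧ (Q ∧ Q)) → (Q ∧ Q) = 0 → 2 = 5
and checking the remaining 35 assignments likewise gives ≥ 5 in every case.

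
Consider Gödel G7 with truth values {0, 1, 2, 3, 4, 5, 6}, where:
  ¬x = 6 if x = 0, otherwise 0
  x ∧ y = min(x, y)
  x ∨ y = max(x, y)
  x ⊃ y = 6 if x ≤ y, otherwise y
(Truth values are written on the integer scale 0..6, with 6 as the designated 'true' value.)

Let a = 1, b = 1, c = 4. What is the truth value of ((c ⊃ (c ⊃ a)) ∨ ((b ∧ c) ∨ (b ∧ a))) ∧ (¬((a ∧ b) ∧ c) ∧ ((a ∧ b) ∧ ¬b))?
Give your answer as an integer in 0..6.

0

c ⊃ a = 4 ⊃ 1 = 1
c ⊃ (c ⊃ a) = 4 ⊃ 1 = 1
b ∧ c = 1 ∧ 4 = 1
b ∧ a = 1 ∧ 1 = 1
(b ∧ c) ∨ (b ∧ a) = 1 ∨ 1 = 1
(c ⊃ (c ⊃ a)) ∨ ((b ∧ c) ∨ (b ∧ a)) = 1 ∨ 1 = 1
a ∧ b = 1 ∧ 1 = 1
(a ∧ b) ∧ c = 1 ∧ 4 = 1
¬((a ∧ b) ∧ c) = ¬1 = 0
a ∧ b = 1 ∧ 1 = 1
¬b = ¬1 = 0
(a ∧ b) ∧ ¬b = 1 ∧ 0 = 0
¬((a ∧ b) ∧ c) ∧ ((a ∧ b) ∧ ¬b) = 0 ∧ 0 = 0
((c ⊃ (c ⊃ a)) ∨ ((b ∧ c) ∨ (b ∧ a))) ∧ (¬((a ∧ b) ∧ c) ∧ ((a ∧ b) ∧ ¬b)) = 1 ∧ 0 = 0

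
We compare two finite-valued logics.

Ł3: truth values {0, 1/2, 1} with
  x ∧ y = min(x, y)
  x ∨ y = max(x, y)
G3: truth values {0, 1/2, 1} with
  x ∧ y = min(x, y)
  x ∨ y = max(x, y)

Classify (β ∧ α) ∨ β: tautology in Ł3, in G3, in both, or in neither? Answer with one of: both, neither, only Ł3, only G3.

In Ł3: at α = 0, β = 0 the value is 0 — not a tautology.
In G3: at α = 0, β = 0 the value is 0 — not a tautology.

neither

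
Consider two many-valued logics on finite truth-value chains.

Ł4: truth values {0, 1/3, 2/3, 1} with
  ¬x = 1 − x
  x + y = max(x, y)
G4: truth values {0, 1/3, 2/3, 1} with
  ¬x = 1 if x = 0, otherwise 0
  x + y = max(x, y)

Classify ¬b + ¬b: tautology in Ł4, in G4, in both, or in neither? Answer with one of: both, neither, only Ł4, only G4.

neither

In Ł4: at b = 1/3 the value is 2/3 — not a tautology.
In G4: at b = 1/3 the value is 0 — not a tautology.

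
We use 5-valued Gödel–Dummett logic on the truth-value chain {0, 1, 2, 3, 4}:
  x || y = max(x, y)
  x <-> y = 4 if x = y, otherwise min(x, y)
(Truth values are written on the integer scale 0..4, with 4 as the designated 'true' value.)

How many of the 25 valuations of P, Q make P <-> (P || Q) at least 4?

value 4: 15 assignments (counts)
value 3: 1 assignment
value 2: 2 assignments
value 1: 3 assignments
value 0: 4 assignments
So 15 of the 25 assignments meet the threshold.

15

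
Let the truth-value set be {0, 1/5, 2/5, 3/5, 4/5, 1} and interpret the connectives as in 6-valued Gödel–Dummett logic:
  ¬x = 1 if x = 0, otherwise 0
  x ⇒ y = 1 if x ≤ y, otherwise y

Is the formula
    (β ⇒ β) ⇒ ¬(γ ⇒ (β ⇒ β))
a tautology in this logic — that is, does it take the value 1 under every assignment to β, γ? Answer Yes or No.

No

Counterexample: take β = 0, γ = 0.
β ⇒ β = 0 ⇒ 0 = 1
γ ⇒ (β ⇒ β) = 0 ⇒ 1 = 1
¬(γ ⇒ (β ⇒ β)) = ¬1 = 0
(β ⇒ β) ⇒ ¬(γ ⇒ (β ⇒ β)) = 1 ⇒ 0 = 0
This gives 0 ≠ 1.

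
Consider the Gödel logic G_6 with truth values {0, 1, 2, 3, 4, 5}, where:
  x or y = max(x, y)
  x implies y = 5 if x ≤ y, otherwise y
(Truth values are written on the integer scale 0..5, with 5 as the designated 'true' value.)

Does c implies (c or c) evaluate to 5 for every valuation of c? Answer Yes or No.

Yes

c = 0 ↦ 5
c = 1 ↦ 5
c = 2 ↦ 5
c = 3 ↦ 5
c = 4 ↦ 5
c = 5 ↦ 5
Every assignment gives a value ≥ 5.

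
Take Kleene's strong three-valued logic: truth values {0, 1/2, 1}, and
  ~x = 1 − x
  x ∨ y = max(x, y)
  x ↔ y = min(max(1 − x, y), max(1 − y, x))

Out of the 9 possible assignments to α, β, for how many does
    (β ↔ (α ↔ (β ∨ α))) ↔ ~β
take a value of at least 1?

α = 0, β = 0 ↦ 0  <
α = 0, β = 1/2 ↦ 1/2  <
α = 0, β = 1 ↦ 1  ≥
α = 1/2, β = 0 ↦ 1/2  <
α = 1/2, β = 1/2 ↦ 1/2  <
α = 1/2, β = 1 ↦ 1/2  <
α = 1, β = 0 ↦ 0  <
α = 1, β = 1/2 ↦ 1/2  <
α = 1, β = 1 ↦ 0  <
So 1 of the 9 assignments meets the threshold.

1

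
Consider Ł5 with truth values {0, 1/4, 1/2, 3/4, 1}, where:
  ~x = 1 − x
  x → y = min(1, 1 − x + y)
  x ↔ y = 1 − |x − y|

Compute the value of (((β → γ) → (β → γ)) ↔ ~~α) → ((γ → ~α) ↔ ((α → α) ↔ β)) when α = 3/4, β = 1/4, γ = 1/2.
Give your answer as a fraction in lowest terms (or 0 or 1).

3/4

β → γ = 1/4 → 1/2 = 1
β → γ = 1/4 → 1/2 = 1
(β → γ) → (β → γ) = 1 → 1 = 1
~α = ~3/4 = 1/4
~~α = ~1/4 = 3/4
((β → γ) → (β → γ)) ↔ ~~α = 1 ↔ 3/4 = 3/4
~α = ~3/4 = 1/4
γ → ~α = 1/2 → 1/4 = 3/4
α → α = 3/4 → 3/4 = 1
(α → α) ↔ β = 1 ↔ 1/4 = 1/4
(γ → ~α) ↔ ((α → α) ↔ β) = 3/4 ↔ 1/4 = 1/2
(((β → γ) → (β → γ)) ↔ ~~α) → ((γ → ~α) ↔ ((α → α) ↔ β)) = 3/4 → 1/2 = 3/4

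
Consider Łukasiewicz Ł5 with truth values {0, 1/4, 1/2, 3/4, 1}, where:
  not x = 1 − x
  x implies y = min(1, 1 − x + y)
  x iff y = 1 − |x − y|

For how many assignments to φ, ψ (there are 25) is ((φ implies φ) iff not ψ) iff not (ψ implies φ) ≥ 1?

value 1: 3 assignments (counts)
value 3/4: 5 assignments
value 1/2: 6 assignments
value 1/4: 5 assignments
value 0: 6 assignments
So 3 of the 25 assignments meet the threshold.

3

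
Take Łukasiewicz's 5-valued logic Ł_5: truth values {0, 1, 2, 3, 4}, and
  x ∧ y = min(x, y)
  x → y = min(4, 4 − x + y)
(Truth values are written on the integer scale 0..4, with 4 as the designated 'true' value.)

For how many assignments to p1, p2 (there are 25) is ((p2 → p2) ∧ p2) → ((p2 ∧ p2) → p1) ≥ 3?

21

value 4: 19 assignments (counts)
value 3: 2 assignments (counts)
value 2: 2 assignments
value 1: 1 assignment
value 0: 1 assignment
So 21 of the 25 assignments meet the threshold.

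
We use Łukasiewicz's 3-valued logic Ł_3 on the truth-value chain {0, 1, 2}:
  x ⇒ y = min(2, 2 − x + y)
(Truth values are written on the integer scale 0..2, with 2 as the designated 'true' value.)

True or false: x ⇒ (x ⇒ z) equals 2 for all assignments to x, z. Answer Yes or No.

No

Counterexample: take x = 2, z = 0.
x ⇒ z = 2 ⇒ 0 = 0
x ⇒ (x ⇒ z) = 2 ⇒ 0 = 0
This gives 0 ≠ 2.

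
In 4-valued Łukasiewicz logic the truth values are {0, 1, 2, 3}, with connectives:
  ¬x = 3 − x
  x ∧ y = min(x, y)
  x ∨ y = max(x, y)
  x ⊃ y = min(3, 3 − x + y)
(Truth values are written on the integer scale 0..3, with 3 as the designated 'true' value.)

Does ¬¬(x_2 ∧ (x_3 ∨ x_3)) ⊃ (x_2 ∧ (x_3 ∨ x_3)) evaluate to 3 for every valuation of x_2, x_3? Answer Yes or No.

Yes

x_2 = 0, x_3 = 0 ↦ 3
x_2 = 0, x_3 = 1 ↦ 3
x_2 = 0, x_3 = 2 ↦ 3
x_2 = 0, x_3 = 3 ↦ 3
x_2 = 1, x_3 = 0 ↦ 3
x_2 = 1, x_3 = 1 ↦ 3
x_2 = 1, x_3 = 2 ↦ 3
x_2 = 1, x_3 = 3 ↦ 3
x_2 = 2, x_3 = 0 ↦ 3
x_2 = 2, x_3 = 1 ↦ 3
x_2 = 2, x_3 = 2 ↦ 3
x_2 = 2, x_3 = 3 ↦ 3
x_2 = 3, x_3 = 0 ↦ 3
x_2 = 3, x_3 = 1 ↦ 3
x_2 = 3, x_3 = 2 ↦ 3
x_2 = 3, x_3 = 3 ↦ 3
Every assignment gives a value ≥ 3.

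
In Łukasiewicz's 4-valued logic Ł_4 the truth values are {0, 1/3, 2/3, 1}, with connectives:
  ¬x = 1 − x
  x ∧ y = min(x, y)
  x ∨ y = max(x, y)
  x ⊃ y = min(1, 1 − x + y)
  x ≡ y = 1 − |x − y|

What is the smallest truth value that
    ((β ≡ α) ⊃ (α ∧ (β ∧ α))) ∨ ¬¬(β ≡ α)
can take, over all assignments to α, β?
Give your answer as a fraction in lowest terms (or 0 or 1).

Take α = 0, β = 1/3:
β ≡ α = 1/3 ≡ 0 = 2/3
β ∧ α = 1/3 ∧ 0 = 0
α ∧ (β ∧ α) = 0 ∧ 0 = 0
(β ≡ α) ⊃ (α ∧ (β ∧ α)) = 2/3 ⊃ 0 = 1/3
β ≡ α = 1/3 ≡ 0 = 2/3
¬(β ≡ α) = ¬2/3 = 1/3
¬¬(β ≡ α) = ¬1/3 = 2/3
((β ≡ α) ⊃ (α ∧ (β ∧ α))) ∨ ¬¬(β ≡ α) = 1/3 ∨ 2/3 = 2/3
No assignment yields a value below 2/3, so this is the minimum.

2/3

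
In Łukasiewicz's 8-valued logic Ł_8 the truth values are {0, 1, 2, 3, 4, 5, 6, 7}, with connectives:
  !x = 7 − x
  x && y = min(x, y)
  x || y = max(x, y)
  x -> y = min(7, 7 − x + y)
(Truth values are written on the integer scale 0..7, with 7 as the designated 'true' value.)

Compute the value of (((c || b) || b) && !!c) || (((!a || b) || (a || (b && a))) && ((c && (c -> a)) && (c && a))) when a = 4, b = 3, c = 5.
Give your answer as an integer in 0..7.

c || b = 5 || 3 = 5
(c || b) || b = 5 || 3 = 5
!c = !5 = 2
!!c = !2 = 5
((c || b) || b) && !!c = 5 && 5 = 5
!a = !4 = 3
!a || b = 3 || 3 = 3
b && a = 3 && 4 = 3
a || (b && a) = 4 || 3 = 4
(!a || b) || (a || (b && a)) = 3 || 4 = 4
c -> a = 5 -> 4 = 6
c && (c -> a) = 5 && 6 = 5
c && a = 5 && 4 = 4
(c && (c -> a)) && (c && a) = 5 && 4 = 4
((!a || b) || (a || (b && a))) && ((c && (c -> a)) && (c && a)) = 4 && 4 = 4
(((c || b) || b) && !!c) || (((!a || b) || (a || (b && a))) && ((c && (c -> a)) && (c && a))) = 5 || 4 = 5

5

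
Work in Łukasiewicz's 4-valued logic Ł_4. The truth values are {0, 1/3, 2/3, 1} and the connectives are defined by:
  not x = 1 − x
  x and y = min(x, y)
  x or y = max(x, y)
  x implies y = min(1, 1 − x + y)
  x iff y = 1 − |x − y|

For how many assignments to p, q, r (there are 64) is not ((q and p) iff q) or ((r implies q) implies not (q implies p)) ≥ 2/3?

value 1: 10 assignments (counts)
value 2/3: 16 assignments (counts)
value 1/3: 18 assignments
value 0: 20 assignments
So 26 of the 64 assignments meet the threshold.

26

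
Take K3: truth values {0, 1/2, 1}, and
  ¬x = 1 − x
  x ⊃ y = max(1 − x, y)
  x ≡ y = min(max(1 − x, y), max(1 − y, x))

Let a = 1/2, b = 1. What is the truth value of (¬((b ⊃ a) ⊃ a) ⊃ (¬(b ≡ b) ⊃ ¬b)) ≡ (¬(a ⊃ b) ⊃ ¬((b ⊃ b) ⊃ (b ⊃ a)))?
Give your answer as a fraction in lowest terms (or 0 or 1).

b ⊃ a = 1 ⊃ 1/2 = 1/2
(b ⊃ a) ⊃ a = 1/2 ⊃ 1/2 = 1/2
¬((b ⊃ a) ⊃ a) = ¬1/2 = 1/2
b ≡ b = 1 ≡ 1 = 1
¬(b ≡ b) = ¬1 = 0
¬b = ¬1 = 0
¬(b ≡ b) ⊃ ¬b = 0 ⊃ 0 = 1
¬((b ⊃ a) ⊃ a) ⊃ (¬(b ≡ b) ⊃ ¬b) = 1/2 ⊃ 1 = 1
a ⊃ b = 1/2 ⊃ 1 = 1
¬(a ⊃ b) = ¬1 = 0
b ⊃ b = 1 ⊃ 1 = 1
b ⊃ a = 1 ⊃ 1/2 = 1/2
(b ⊃ b) ⊃ (b ⊃ a) = 1 ⊃ 1/2 = 1/2
¬((b ⊃ b) ⊃ (b ⊃ a)) = ¬1/2 = 1/2
¬(a ⊃ b) ⊃ ¬((b ⊃ b) ⊃ (b ⊃ a)) = 0 ⊃ 1/2 = 1
(¬((b ⊃ a) ⊃ a) ⊃ (¬(b ≡ b) ⊃ ¬b)) ≡ (¬(a ⊃ b) ⊃ ¬((b ⊃ b) ⊃ (b ⊃ a))) = 1 ≡ 1 = 1

1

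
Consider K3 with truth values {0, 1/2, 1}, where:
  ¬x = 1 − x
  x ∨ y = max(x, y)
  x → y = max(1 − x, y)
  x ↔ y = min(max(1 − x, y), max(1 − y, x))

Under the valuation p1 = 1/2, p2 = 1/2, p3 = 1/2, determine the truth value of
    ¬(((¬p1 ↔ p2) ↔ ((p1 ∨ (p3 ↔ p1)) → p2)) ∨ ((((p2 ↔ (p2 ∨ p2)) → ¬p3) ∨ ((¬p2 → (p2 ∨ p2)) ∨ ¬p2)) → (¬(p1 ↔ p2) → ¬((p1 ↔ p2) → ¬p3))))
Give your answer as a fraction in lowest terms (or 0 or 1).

¬p1 = ¬1/2 = 1/2
¬p1 ↔ p2 = 1/2 ↔ 1/2 = 1/2
p3 ↔ p1 = 1/2 ↔ 1/2 = 1/2
p1 ∨ (p3 ↔ p1) = 1/2 ∨ 1/2 = 1/2
(p1 ∨ (p3 ↔ p1)) → p2 = 1/2 → 1/2 = 1/2
(¬p1 ↔ p2) ↔ ((p1 ∨ (p3 ↔ p1)) → p2) = 1/2 ↔ 1/2 = 1/2
p2 ∨ p2 = 1/2 ∨ 1/2 = 1/2
p2 ↔ (p2 ∨ p2) = 1/2 ↔ 1/2 = 1/2
¬p3 = ¬1/2 = 1/2
(p2 ↔ (p2 ∨ p2)) → ¬p3 = 1/2 → 1/2 = 1/2
¬p2 = ¬1/2 = 1/2
p2 ∨ p2 = 1/2 ∨ 1/2 = 1/2
¬p2 → (p2 ∨ p2) = 1/2 → 1/2 = 1/2
¬p2 = ¬1/2 = 1/2
(¬p2 → (p2 ∨ p2)) ∨ ¬p2 = 1/2 ∨ 1/2 = 1/2
((p2 ↔ (p2 ∨ p2)) → ¬p3) ∨ ((¬p2 → (p2 ∨ p2)) ∨ ¬p2) = 1/2 ∨ 1/2 = 1/2
p1 ↔ p2 = 1/2 ↔ 1/2 = 1/2
¬(p1 ↔ p2) = ¬1/2 = 1/2
p1 ↔ p2 = 1/2 ↔ 1/2 = 1/2
¬p3 = ¬1/2 = 1/2
(p1 ↔ p2) → ¬p3 = 1/2 → 1/2 = 1/2
¬((p1 ↔ p2) → ¬p3) = ¬1/2 = 1/2
¬(p1 ↔ p2) → ¬((p1 ↔ p2) → ¬p3) = 1/2 → 1/2 = 1/2
(((p2 ↔ (p2 ∨ p2)) → ¬p3) ∨ ((¬p2 → (p2 ∨ p2)) ∨ ¬p2)) → (¬(p1 ↔ p2) → ¬((p1 ↔ p2) → ¬p3)) = 1/2 → 1/2 = 1/2
((¬p1 ↔ p2) ↔ ((p1 ∨ (p3 ↔ p1)) → p2)) ∨ ((((p2 ↔ (p2 ∨ p2)) → ¬p3) ∨ ((¬p2 → (p2 ∨ p2)) ∨ ¬p2)) → (¬(p1 ↔ p2) → ¬((p1 ↔ p2) → ¬p3))) = 1/2 ∨ 1/2 = 1/2
¬(((¬p1 ↔ p2) ↔ ((p1 ∨ (p3 ↔ p1)) → p2)) ∨ ((((p2 ↔ (p2 ∨ p2)) → ¬p3) ∨ ((¬p2 → (p2 ∨ p2)) ∨ ¬p2)) → (¬(p1 ↔ p2) → ¬((p1 ↔ p2) → ¬p3)))) = ¬1/2 = 1/2

1/2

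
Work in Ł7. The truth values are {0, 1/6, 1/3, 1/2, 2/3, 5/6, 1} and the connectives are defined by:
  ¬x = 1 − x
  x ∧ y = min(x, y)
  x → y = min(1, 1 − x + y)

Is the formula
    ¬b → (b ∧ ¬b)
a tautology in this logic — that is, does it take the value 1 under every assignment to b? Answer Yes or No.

No

Counterexample: take b = 0.
¬b = ¬0 = 1
¬b = ¬0 = 1
b ∧ ¬b = 0 ∧ 1 = 0
¬b → (b ∧ ¬b) = 1 → 0 = 0
This gives 0 ≠ 1.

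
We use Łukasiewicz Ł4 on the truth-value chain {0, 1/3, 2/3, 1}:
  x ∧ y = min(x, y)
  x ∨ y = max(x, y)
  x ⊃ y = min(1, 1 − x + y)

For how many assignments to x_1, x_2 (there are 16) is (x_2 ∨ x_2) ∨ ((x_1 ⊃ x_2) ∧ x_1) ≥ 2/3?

x_1 = 0, x_2 = 0 ↦ 0  <
x_1 = 0, x_2 = 1/3 ↦ 1/3  <
x_1 = 0, x_2 = 2/3 ↦ 2/3  ≥
x_1 = 0, x_2 = 1 ↦ 1  ≥
x_1 = 1/3, x_2 = 0 ↦ 1/3  <
x_1 = 1/3, x_2 = 1/3 ↦ 1/3  <
x_1 = 1/3, x_2 = 2/3 ↦ 2/3  ≥
x_1 = 1/3, x_2 = 1 ↦ 1  ≥
x_1 = 2/3, x_2 = 0 ↦ 1/3  <
x_1 = 2/3, x_2 = 1/3 ↦ 2/3  ≥
x_1 = 2/3, x_2 = 2/3 ↦ 2/3  ≥
x_1 = 2/3, x_2 = 1 ↦ 1  ≥
x_1 = 1, x_2 = 0 ↦ 0  <
x_1 = 1, x_2 = 1/3 ↦ 1/3  <
x_1 = 1, x_2 = 2/3 ↦ 2/3  ≥
x_1 = 1, x_2 = 1 ↦ 1  ≥
So 9 of the 16 assignments meet the threshold.

9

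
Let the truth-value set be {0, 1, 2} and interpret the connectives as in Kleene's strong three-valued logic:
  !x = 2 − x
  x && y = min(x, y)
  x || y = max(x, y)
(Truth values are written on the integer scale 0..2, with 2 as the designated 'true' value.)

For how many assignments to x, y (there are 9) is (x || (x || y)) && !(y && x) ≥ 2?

x = 0, y = 0 ↦ 0  <
x = 0, y = 1 ↦ 1  <
x = 0, y = 2 ↦ 2  ≥
x = 1, y = 0 ↦ 1  <
x = 1, y = 1 ↦ 1  <
x = 1, y = 2 ↦ 1  <
x = 2, y = 0 ↦ 2  ≥
x = 2, y = 1 ↦ 1  <
x = 2, y = 2 ↦ 0  <
So 2 of the 9 assignments meet the threshold.

2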